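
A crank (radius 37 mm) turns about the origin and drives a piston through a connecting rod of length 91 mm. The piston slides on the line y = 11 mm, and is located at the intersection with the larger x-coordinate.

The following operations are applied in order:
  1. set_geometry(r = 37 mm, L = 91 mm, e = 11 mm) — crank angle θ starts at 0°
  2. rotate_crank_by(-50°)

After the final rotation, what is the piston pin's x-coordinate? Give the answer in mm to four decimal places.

105.8385

set_geometry: r = 37 mm, L = 91 mm, e = 11 mm; θ ← 0°
rotate_crank_by(-50°): θ ← 0° -50° = -50°
crank pin P = (r cos θ, r sin θ) = (23.783142, -28.343644)
h = r sin θ − e = -28.343644 − 11 = -39.343644
x = r cos θ + √(L² − h²) = 23.783142 + √(8281.0 − 1547.9224) = 23.783142 + 82.055333 = 105.838474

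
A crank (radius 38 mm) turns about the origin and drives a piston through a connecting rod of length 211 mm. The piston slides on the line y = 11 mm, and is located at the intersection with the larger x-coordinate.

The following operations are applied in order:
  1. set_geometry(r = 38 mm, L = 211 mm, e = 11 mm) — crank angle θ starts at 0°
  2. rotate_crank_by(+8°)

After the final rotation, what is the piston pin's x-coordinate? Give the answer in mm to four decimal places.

set_geometry: r = 38 mm, L = 211 mm, e = 11 mm; θ ← 0°
rotate_crank_by(+8°): θ ← 0° +8° = 8°
crank pin P = (r cos θ, r sin θ) = (37.630187, 5.288578)
h = r sin θ − e = 5.288578 − 11 = -5.711422
x = r cos θ + √(L² − h²) = 37.630187 + √(44521.0 − 32.6203) = 37.630187 + 210.922686 = 248.552873

248.5529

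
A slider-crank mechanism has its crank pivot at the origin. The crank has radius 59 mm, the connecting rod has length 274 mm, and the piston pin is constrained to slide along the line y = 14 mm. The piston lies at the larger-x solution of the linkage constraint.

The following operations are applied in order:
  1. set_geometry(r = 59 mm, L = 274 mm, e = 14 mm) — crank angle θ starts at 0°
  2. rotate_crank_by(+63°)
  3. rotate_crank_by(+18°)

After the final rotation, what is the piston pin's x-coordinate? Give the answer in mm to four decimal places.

279.6291

set_geometry: r = 59 mm, L = 274 mm, e = 14 mm; θ ← 0°
rotate_crank_by(+63°): θ ← 0° +63° = 63°
rotate_crank_by(+18°): θ ← 63° +18° = 81°
crank pin P = (r cos θ, r sin θ) = (9.229633, 58.273612)
h = r sin θ − e = 58.273612 − 14 = 44.273612
x = r cos θ + √(L² − h²) = 9.229633 + √(75076.0 − 1960.1527) = 9.229633 + 270.399422 = 279.629055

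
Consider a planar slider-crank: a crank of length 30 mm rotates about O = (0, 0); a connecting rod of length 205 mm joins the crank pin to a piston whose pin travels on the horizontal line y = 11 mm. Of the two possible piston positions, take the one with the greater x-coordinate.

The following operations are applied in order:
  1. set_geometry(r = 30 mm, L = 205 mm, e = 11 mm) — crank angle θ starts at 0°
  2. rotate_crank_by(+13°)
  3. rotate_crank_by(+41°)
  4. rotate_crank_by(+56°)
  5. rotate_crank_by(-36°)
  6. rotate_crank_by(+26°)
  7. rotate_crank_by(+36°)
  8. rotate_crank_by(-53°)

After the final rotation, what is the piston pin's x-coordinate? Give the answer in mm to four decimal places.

set_geometry: r = 30 mm, L = 205 mm, e = 11 mm; θ ← 0°
rotate_crank_by(+13°): θ ← 0° +13° = 13°
rotate_crank_by(+41°): θ ← 13° +41° = 54°
rotate_crank_by(+56°): θ ← 54° +56° = 110°
rotate_crank_by(-36°): θ ← 110° -36° = 74°
rotate_crank_by(+26°): θ ← 74° +26° = 100°
rotate_crank_by(+36°): θ ← 100° +36° = 136°
rotate_crank_by(-53°): θ ← 136° -53° = 83°
crank pin P = (r cos θ, r sin θ) = (3.656080, 29.776385)
h = r sin θ − e = 29.776385 − 11 = 18.776385
x = r cos θ + √(L² − h²) = 3.656080 + √(42025.0 − 352.5526) = 3.656080 + 204.138305 = 207.794385

207.7944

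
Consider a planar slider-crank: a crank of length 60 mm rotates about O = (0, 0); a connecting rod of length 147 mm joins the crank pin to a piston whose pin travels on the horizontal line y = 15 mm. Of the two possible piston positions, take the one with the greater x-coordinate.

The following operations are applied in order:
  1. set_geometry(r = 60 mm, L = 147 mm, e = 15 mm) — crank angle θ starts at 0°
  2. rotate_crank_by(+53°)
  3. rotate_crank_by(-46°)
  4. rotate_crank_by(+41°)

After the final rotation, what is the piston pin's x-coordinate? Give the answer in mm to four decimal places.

184.1392

set_geometry: r = 60 mm, L = 147 mm, e = 15 mm; θ ← 0°
rotate_crank_by(+53°): θ ← 0° +53° = 53°
rotate_crank_by(-46°): θ ← 53° -46° = 7°
rotate_crank_by(+41°): θ ← 7° +41° = 48°
crank pin P = (r cos θ, r sin θ) = (40.147836, 44.588690)
h = r sin θ − e = 44.588690 − 15 = 29.588690
x = r cos θ + √(L² − h²) = 40.147836 + √(21609.0 − 875.4905) = 40.147836 + 143.991352 = 184.139188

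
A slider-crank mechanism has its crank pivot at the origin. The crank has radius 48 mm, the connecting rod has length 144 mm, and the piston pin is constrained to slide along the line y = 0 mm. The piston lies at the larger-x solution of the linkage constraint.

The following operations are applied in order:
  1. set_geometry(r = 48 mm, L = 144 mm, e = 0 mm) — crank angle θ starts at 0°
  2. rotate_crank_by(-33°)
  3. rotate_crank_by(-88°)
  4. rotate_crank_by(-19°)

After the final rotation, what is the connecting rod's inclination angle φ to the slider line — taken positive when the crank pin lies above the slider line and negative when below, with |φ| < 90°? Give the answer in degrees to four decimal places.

set_geometry: r = 48 mm, L = 144 mm, e = 0 mm; θ ← 0°
rotate_crank_by(-33°): θ ← 0° -33° = -33°
rotate_crank_by(-88°): θ ← -33° -88° = -121°
rotate_crank_by(-19°): θ ← -121° -19° = -140°
crank pin P = (r cos θ, r sin θ) = (-36.770133, -30.853805)
h = r sin θ − e = -30.853805 − 0 = -30.853805
sin φ = h / L = -30.853805 / 144 = -0.21426254
φ = arcsin(-0.21426254) = -12.372266°

-12.3723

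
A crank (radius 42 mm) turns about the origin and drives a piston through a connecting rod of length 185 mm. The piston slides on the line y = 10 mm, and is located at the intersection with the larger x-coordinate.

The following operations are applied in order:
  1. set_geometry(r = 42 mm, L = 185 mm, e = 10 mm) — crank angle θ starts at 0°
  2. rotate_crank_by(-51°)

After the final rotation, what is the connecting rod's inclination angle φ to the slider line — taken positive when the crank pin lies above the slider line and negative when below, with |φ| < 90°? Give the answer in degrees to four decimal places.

set_geometry: r = 42 mm, L = 185 mm, e = 10 mm; θ ← 0°
rotate_crank_by(-51°): θ ← 0° -51° = -51°
crank pin P = (r cos θ, r sin θ) = (26.431456, -32.640130)
h = r sin θ − e = -32.640130 − 10 = -42.640130
sin φ = h / L = -42.640130 / 185 = -0.23048719
φ = arcsin(-0.23048719) = -13.325756°

-13.3258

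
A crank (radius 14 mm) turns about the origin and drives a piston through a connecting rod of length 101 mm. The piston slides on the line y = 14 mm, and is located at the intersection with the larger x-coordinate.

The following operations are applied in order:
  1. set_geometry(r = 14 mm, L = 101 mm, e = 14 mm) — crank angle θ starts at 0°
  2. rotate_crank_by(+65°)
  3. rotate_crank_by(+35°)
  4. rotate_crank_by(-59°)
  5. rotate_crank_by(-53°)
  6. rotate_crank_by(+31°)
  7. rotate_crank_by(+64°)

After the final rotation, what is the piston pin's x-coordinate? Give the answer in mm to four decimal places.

set_geometry: r = 14 mm, L = 101 mm, e = 14 mm; θ ← 0°
rotate_crank_by(+65°): θ ← 0° +65° = 65°
rotate_crank_by(+35°): θ ← 65° +35° = 100°
rotate_crank_by(-59°): θ ← 100° -59° = 41°
rotate_crank_by(-53°): θ ← 41° -53° = -12°
rotate_crank_by(+31°): θ ← -12° +31° = 19°
rotate_crank_by(+64°): θ ← 19° +64° = 83°
crank pin P = (r cos θ, r sin θ) = (1.706171, 13.895646)
h = r sin θ − e = 13.895646 − 14 = -0.104354
x = r cos θ + √(L² − h²) = 1.706171 + √(10201.0 − 0.0109) = 1.706171 + 100.999946 = 102.706117

102.7061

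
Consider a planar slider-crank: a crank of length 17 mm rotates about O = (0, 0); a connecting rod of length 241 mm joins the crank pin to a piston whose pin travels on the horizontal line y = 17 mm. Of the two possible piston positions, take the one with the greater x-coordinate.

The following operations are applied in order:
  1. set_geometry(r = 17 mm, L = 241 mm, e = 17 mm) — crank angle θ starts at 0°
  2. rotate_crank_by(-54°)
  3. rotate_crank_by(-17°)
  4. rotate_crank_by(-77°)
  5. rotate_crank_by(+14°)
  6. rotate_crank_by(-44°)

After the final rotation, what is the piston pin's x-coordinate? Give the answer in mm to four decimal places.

set_geometry: r = 17 mm, L = 241 mm, e = 17 mm; θ ← 0°
rotate_crank_by(-54°): θ ← 0° -54° = -54°
rotate_crank_by(-17°): θ ← -54° -17° = -71°
rotate_crank_by(-77°): θ ← -71° -77° = -148°
rotate_crank_by(+14°): θ ← -148° +14° = -134°
rotate_crank_by(-44°): θ ← -134° -44° = -178°
crank pin P = (r cos θ, r sin θ) = (-16.989644, -0.593291)
h = r sin θ − e = -0.593291 − 17 = -17.593291
x = r cos θ + √(L² − h²) = -16.989644 + √(58081.0 − 309.5239) = -16.989644 + 240.356976 = 223.367332

223.3673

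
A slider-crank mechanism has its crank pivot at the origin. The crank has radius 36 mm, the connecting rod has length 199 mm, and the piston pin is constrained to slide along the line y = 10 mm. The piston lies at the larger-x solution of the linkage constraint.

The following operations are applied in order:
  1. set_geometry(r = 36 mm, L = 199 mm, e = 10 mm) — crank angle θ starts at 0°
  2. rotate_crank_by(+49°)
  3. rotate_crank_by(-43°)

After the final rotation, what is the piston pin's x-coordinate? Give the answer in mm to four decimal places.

234.7050

set_geometry: r = 36 mm, L = 199 mm, e = 10 mm; θ ← 0°
rotate_crank_by(+49°): θ ← 0° +49° = 49°
rotate_crank_by(-43°): θ ← 49° -43° = 6°
crank pin P = (r cos θ, r sin θ) = (35.802788, 3.763025)
h = r sin θ − e = 3.763025 − 10 = -6.236975
x = r cos θ + √(L² − h²) = 35.802788 + √(39601.0 − 38.8999) = 35.802788 + 198.902238 = 234.705026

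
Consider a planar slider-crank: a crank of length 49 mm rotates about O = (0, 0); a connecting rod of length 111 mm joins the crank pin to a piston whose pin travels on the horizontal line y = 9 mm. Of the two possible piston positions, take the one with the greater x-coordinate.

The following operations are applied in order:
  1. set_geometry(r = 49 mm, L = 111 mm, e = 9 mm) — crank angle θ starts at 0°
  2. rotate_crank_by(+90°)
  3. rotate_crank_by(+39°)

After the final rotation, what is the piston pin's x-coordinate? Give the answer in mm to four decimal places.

set_geometry: r = 49 mm, L = 111 mm, e = 9 mm; θ ← 0°
rotate_crank_by(+90°): θ ← 0° +90° = 90°
rotate_crank_by(+39°): θ ← 90° +39° = 129°
crank pin P = (r cos θ, r sin θ) = (-30.836699, 38.080152)
h = r sin θ − e = 38.080152 − 9 = 29.080152
x = r cos θ + √(L² − h²) = -30.836699 + √(12321.0 − 845.6552) = -30.836699 + 107.123036 = 76.286336

76.2863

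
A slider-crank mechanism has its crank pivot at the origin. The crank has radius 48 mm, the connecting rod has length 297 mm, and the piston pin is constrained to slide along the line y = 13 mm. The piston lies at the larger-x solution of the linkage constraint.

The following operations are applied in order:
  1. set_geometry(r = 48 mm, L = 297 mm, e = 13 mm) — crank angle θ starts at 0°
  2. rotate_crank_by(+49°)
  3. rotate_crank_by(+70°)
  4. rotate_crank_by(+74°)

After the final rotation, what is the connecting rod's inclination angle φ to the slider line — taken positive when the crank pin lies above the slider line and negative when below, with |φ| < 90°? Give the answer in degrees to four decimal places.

set_geometry: r = 48 mm, L = 297 mm, e = 13 mm; θ ← 0°
rotate_crank_by(+49°): θ ← 0° +49° = 49°
rotate_crank_by(+70°): θ ← 49° +70° = 119°
rotate_crank_by(+74°): θ ← 119° +74° = 193°
crank pin P = (r cos θ, r sin θ) = (-46.769763, -10.797651)
h = r sin θ − e = -10.797651 − 13 = -23.797651
sin φ = h / L = -23.797651 / 297 = -0.08012677
φ = arcsin(-0.08012677) = -4.595852°

-4.5959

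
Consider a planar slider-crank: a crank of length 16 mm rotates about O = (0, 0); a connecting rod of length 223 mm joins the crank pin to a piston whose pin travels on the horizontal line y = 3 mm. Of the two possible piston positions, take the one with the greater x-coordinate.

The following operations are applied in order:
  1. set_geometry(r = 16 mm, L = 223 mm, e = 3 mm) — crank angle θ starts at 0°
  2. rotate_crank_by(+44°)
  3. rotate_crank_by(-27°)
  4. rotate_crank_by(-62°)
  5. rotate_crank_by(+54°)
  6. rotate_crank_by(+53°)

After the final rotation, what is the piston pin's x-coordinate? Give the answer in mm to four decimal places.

230.2338

set_geometry: r = 16 mm, L = 223 mm, e = 3 mm; θ ← 0°
rotate_crank_by(+44°): θ ← 0° +44° = 44°
rotate_crank_by(-27°): θ ← 44° -27° = 17°
rotate_crank_by(-62°): θ ← 17° -62° = -45°
rotate_crank_by(+54°): θ ← -45° +54° = 9°
rotate_crank_by(+53°): θ ← 9° +53° = 62°
crank pin P = (r cos θ, r sin θ) = (7.511545, 14.127161)
h = r sin θ − e = 14.127161 − 3 = 11.127161
x = r cos θ + √(L² − h²) = 7.511545 + √(49729.0 − 123.8137) = 7.511545 + 222.722218 = 230.233763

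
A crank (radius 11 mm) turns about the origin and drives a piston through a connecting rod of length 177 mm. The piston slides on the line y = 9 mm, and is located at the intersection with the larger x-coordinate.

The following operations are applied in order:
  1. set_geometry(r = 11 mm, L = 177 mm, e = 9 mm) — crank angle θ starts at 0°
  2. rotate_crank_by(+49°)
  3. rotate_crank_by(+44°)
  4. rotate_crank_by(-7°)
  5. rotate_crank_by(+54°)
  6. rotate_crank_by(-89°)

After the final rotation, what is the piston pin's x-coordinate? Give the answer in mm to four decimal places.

183.9219

set_geometry: r = 11 mm, L = 177 mm, e = 9 mm; θ ← 0°
rotate_crank_by(+49°): θ ← 0° +49° = 49°
rotate_crank_by(+44°): θ ← 49° +44° = 93°
rotate_crank_by(-7°): θ ← 93° -7° = 86°
rotate_crank_by(+54°): θ ← 86° +54° = 140°
rotate_crank_by(-89°): θ ← 140° -89° = 51°
crank pin P = (r cos θ, r sin θ) = (6.922524, 8.548606)
h = r sin θ − e = 8.548606 − 9 = -0.451394
x = r cos θ + √(L² − h²) = 6.922524 + √(31329.0 − 0.2038) = 6.922524 + 176.999424 = 183.921949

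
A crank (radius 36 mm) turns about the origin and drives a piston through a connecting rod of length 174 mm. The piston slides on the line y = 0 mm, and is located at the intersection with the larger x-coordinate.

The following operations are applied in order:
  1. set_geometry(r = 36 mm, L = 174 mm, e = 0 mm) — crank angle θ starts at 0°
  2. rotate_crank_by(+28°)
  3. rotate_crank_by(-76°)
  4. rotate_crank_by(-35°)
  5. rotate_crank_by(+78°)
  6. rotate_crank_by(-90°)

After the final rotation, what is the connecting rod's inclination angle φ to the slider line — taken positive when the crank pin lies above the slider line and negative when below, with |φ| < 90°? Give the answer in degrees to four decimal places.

set_geometry: r = 36 mm, L = 174 mm, e = 0 mm; θ ← 0°
rotate_crank_by(+28°): θ ← 0° +28° = 28°
rotate_crank_by(-76°): θ ← 28° -76° = -48°
rotate_crank_by(-35°): θ ← -48° -35° = -83°
rotate_crank_by(+78°): θ ← -83° +78° = -5°
rotate_crank_by(-90°): θ ← -5° -90° = -95°
crank pin P = (r cos θ, r sin θ) = (-3.137607, -35.863009)
h = r sin θ − e = -35.863009 − 0 = -35.863009
sin φ = h / L = -35.863009 / 174 = -0.20610925
φ = arcsin(-0.20610925) = -11.894441°

-11.8944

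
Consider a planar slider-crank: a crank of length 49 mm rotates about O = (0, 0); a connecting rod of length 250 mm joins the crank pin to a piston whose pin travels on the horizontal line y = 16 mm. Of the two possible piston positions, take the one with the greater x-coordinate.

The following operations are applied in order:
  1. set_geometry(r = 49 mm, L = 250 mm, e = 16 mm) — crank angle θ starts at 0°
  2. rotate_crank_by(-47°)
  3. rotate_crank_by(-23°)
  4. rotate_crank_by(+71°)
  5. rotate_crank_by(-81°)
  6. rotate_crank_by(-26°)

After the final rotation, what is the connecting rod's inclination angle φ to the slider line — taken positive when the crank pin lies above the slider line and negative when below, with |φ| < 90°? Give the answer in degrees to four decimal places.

-14.6200

set_geometry: r = 49 mm, L = 250 mm, e = 16 mm; θ ← 0°
rotate_crank_by(-47°): θ ← 0° -47° = -47°
rotate_crank_by(-23°): θ ← -47° -23° = -70°
rotate_crank_by(+71°): θ ← -70° +71° = 1°
rotate_crank_by(-81°): θ ← 1° -81° = -80°
rotate_crank_by(-26°): θ ← -80° -26° = -106°
crank pin P = (r cos θ, r sin θ) = (-13.506230, -47.101823)
h = r sin θ − e = -47.101823 − 16 = -63.101823
sin φ = h / L = -63.101823 / 250 = -0.25240729
φ = arcsin(-0.25240729) = -14.620009°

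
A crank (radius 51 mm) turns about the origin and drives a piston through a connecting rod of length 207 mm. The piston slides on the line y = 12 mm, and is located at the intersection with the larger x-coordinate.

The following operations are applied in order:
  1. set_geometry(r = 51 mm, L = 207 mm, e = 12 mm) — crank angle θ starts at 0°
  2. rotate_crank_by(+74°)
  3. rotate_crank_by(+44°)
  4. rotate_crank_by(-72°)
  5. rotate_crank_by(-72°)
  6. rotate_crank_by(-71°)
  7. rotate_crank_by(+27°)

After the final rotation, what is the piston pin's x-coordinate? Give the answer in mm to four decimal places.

215.5795

set_geometry: r = 51 mm, L = 207 mm, e = 12 mm; θ ← 0°
rotate_crank_by(+74°): θ ← 0° +74° = 74°
rotate_crank_by(+44°): θ ← 74° +44° = 118°
rotate_crank_by(-72°): θ ← 118° -72° = 46°
rotate_crank_by(-72°): θ ← 46° -72° = -26°
rotate_crank_by(-71°): θ ← -26° -71° = -97°
rotate_crank_by(+27°): θ ← -97° +27° = -70°
crank pin P = (r cos θ, r sin θ) = (17.443027, -47.924324)
h = r sin θ − e = -47.924324 − 12 = -59.924324
x = r cos θ + √(L² − h²) = 17.443027 + √(42849.0 − 3590.9246) = 17.443027 + 198.136507 = 215.579534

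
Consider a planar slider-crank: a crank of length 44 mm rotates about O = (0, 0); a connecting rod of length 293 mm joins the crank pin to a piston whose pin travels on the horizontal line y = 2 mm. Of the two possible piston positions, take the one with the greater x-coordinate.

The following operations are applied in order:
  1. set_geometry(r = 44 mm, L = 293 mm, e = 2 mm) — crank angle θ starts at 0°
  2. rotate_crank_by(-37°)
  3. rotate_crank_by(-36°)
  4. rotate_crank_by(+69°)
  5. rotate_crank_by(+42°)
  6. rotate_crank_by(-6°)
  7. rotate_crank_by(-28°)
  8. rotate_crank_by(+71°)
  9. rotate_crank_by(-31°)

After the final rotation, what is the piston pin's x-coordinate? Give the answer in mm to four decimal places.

set_geometry: r = 44 mm, L = 293 mm, e = 2 mm; θ ← 0°
rotate_crank_by(-37°): θ ← 0° -37° = -37°
rotate_crank_by(-36°): θ ← -37° -36° = -73°
rotate_crank_by(+69°): θ ← -73° +69° = -4°
rotate_crank_by(+42°): θ ← -4° +42° = 38°
rotate_crank_by(-6°): θ ← 38° -6° = 32°
rotate_crank_by(-28°): θ ← 32° -28° = 4°
rotate_crank_by(+71°): θ ← 4° +71° = 75°
rotate_crank_by(-31°): θ ← 75° -31° = 44°
crank pin P = (r cos θ, r sin θ) = (31.650951, 30.564968)
h = r sin θ − e = 30.564968 − 2 = 28.564968
x = r cos θ + √(L² − h²) = 31.650951 + √(85849.0 − 815.9574) = 31.650951 + 291.604257 = 323.255208

323.2552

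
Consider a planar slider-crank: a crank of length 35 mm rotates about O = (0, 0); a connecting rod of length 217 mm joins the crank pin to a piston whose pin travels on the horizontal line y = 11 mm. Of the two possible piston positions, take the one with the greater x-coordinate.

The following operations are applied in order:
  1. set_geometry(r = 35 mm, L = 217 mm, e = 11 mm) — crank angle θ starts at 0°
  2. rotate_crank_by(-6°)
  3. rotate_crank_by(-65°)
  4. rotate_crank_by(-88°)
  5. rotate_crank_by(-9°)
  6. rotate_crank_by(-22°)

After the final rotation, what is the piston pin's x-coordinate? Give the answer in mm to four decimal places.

set_geometry: r = 35 mm, L = 217 mm, e = 11 mm; θ ← 0°
rotate_crank_by(-6°): θ ← 0° -6° = -6°
rotate_crank_by(-65°): θ ← -6° -65° = -71°
rotate_crank_by(-88°): θ ← -71° -88° = -159°
rotate_crank_by(-9°): θ ← -159° -9° = -168°
rotate_crank_by(-22°): θ ← -168° -22° = -190°
crank pin P = (r cos θ, r sin θ) = (-34.468271, 6.077686)
h = r sin θ − e = 6.077686 − 11 = -4.922314
x = r cos θ + √(L² − h²) = -34.468271 + √(47089.0 − 24.2292) = -34.468271 + 216.944165 = 182.475894

182.4759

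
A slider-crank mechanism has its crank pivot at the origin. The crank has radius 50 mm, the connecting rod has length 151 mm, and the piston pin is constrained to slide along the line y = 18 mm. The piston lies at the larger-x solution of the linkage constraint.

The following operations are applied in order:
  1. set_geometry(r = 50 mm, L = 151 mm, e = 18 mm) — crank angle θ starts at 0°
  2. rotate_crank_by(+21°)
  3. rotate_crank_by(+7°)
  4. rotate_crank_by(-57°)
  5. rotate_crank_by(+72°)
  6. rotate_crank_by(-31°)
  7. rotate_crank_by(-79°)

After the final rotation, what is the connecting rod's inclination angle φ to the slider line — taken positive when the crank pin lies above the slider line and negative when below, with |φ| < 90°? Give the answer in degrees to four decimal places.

set_geometry: r = 50 mm, L = 151 mm, e = 18 mm; θ ← 0°
rotate_crank_by(+21°): θ ← 0° +21° = 21°
rotate_crank_by(+7°): θ ← 21° +7° = 28°
rotate_crank_by(-57°): θ ← 28° -57° = -29°
rotate_crank_by(+72°): θ ← -29° +72° = 43°
rotate_crank_by(-31°): θ ← 43° -31° = 12°
rotate_crank_by(-79°): θ ← 12° -79° = -67°
crank pin P = (r cos θ, r sin θ) = (19.536556, -46.025243)
h = r sin θ − e = -46.025243 − 18 = -64.025243
sin φ = h / L = -64.025243 / 151 = -0.42400823
φ = arcsin(-0.42400823) = -25.087904°

-25.0879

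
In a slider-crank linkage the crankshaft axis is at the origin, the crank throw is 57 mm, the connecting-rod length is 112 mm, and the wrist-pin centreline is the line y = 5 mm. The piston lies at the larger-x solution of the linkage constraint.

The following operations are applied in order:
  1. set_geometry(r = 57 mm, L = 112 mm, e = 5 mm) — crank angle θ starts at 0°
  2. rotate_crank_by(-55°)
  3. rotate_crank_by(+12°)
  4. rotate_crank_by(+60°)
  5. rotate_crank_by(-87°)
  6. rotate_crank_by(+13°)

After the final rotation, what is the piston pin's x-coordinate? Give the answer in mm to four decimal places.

129.8154

set_geometry: r = 57 mm, L = 112 mm, e = 5 mm; θ ← 0°
rotate_crank_by(-55°): θ ← 0° -55° = -55°
rotate_crank_by(+12°): θ ← -55° +12° = -43°
rotate_crank_by(+60°): θ ← -43° +60° = 17°
rotate_crank_by(-87°): θ ← 17° -87° = -70°
rotate_crank_by(+13°): θ ← -70° +13° = -57°
crank pin P = (r cos θ, r sin θ) = (31.044425, -47.804222)
h = r sin θ − e = -47.804222 − 5 = -52.804222
x = r cos θ + √(L² − h²) = 31.044425 + √(12544.0 − 2788.2859) = 31.044425 + 98.771019 = 129.815444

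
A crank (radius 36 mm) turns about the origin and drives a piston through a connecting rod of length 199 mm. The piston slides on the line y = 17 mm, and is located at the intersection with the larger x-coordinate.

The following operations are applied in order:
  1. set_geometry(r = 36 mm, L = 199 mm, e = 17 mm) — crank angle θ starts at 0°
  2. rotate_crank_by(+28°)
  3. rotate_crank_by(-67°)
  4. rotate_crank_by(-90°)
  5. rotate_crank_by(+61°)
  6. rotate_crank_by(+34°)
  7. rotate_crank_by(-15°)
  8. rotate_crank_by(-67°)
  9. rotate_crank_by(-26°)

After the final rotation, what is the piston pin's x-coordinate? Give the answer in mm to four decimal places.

set_geometry: r = 36 mm, L = 199 mm, e = 17 mm; θ ← 0°
rotate_crank_by(+28°): θ ← 0° +28° = 28°
rotate_crank_by(-67°): θ ← 28° -67° = -39°
rotate_crank_by(-90°): θ ← -39° -90° = -129°
rotate_crank_by(+61°): θ ← -129° +61° = -68°
rotate_crank_by(+34°): θ ← -68° +34° = -34°
rotate_crank_by(-15°): θ ← -34° -15° = -49°
rotate_crank_by(-67°): θ ← -49° -67° = -116°
rotate_crank_by(-26°): θ ← -116° -26° = -142°
crank pin P = (r cos θ, r sin θ) = (-28.368387, -22.163813)
h = r sin θ − e = -22.163813 − 17 = -39.163813
x = r cos θ + √(L² − h²) = -28.368387 + √(39601.0 − 1533.8043) = -28.368387 + 195.108164 = 166.739777

166.7398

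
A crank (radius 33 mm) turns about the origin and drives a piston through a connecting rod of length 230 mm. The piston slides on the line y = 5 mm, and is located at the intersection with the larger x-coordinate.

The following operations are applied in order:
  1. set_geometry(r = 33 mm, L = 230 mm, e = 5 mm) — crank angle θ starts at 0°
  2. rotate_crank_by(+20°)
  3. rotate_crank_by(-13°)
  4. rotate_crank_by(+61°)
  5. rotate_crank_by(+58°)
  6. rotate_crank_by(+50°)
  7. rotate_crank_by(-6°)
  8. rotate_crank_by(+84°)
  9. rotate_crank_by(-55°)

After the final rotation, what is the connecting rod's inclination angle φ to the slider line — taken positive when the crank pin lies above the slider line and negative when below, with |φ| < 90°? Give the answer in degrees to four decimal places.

-3.9250

set_geometry: r = 33 mm, L = 230 mm, e = 5 mm; θ ← 0°
rotate_crank_by(+20°): θ ← 0° +20° = 20°
rotate_crank_by(-13°): θ ← 20° -13° = 7°
rotate_crank_by(+61°): θ ← 7° +61° = 68°
rotate_crank_by(+58°): θ ← 68° +58° = 126°
rotate_crank_by(+50°): θ ← 126° +50° = 176°
rotate_crank_by(-6°): θ ← 176° -6° = 170°
rotate_crank_by(+84°): θ ← 170° +84° = 254°
rotate_crank_by(-55°): θ ← 254° -55° = 199°
crank pin P = (r cos θ, r sin θ) = (-31.202113, -10.743749)
h = r sin θ − e = -10.743749 − 5 = -15.743749
sin φ = h / L = -15.743749 / 230 = -0.06845108
φ = arcsin(-0.06845108) = -3.925027°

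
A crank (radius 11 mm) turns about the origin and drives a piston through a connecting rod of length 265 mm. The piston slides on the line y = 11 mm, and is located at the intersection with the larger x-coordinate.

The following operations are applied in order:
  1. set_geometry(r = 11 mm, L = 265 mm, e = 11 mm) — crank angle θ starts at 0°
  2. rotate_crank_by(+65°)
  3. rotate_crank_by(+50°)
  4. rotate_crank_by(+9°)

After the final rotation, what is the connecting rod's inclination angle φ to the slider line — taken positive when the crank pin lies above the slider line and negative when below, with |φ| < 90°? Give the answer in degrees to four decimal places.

-0.4066

set_geometry: r = 11 mm, L = 265 mm, e = 11 mm; θ ← 0°
rotate_crank_by(+65°): θ ← 0° +65° = 65°
rotate_crank_by(+50°): θ ← 65° +50° = 115°
rotate_crank_by(+9°): θ ← 115° +9° = 124°
crank pin P = (r cos θ, r sin θ) = (-6.151122, 9.119413)
h = r sin θ − e = 9.119413 − 11 = -1.880587
sin φ = h / L = -1.880587 / 265 = -0.00709655
φ = arcsin(-0.00709655) = -0.406606°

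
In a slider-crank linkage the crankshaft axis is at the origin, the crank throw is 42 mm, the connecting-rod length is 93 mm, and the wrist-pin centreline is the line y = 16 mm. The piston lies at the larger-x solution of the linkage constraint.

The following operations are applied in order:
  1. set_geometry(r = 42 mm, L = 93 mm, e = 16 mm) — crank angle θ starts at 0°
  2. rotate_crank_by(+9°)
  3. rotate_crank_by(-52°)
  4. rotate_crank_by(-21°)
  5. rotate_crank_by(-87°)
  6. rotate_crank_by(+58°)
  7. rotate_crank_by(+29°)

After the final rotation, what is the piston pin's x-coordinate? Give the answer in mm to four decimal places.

set_geometry: r = 42 mm, L = 93 mm, e = 16 mm; θ ← 0°
rotate_crank_by(+9°): θ ← 0° +9° = 9°
rotate_crank_by(-52°): θ ← 9° -52° = -43°
rotate_crank_by(-21°): θ ← -43° -21° = -64°
rotate_crank_by(-87°): θ ← -64° -87° = -151°
rotate_crank_by(+58°): θ ← -151° +58° = -93°
rotate_crank_by(+29°): θ ← -93° +29° = -64°
crank pin P = (r cos θ, r sin θ) = (18.411588, -37.749350)
h = r sin θ − e = -37.749350 − 16 = -53.749350
x = r cos θ + √(L² − h²) = 18.411588 + √(8649.0 − 2888.9926) = 18.411588 + 75.894712 = 94.306301

94.3063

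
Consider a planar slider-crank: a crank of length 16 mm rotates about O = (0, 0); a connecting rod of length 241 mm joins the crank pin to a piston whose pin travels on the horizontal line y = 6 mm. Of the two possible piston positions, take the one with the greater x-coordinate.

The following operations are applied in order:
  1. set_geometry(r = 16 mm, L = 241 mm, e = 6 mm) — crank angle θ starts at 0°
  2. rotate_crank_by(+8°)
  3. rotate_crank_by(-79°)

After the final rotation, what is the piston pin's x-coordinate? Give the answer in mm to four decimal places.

245.2812

set_geometry: r = 16 mm, L = 241 mm, e = 6 mm; θ ← 0°
rotate_crank_by(+8°): θ ← 0° +8° = 8°
rotate_crank_by(-79°): θ ← 8° -79° = -71°
crank pin P = (r cos θ, r sin θ) = (5.209090, -15.128297)
h = r sin θ − e = -15.128297 − 6 = -21.128297
x = r cos θ + √(L² − h²) = 5.209090 + √(58081.0 − 446.4049) = 5.209090 + 240.072062 = 245.281153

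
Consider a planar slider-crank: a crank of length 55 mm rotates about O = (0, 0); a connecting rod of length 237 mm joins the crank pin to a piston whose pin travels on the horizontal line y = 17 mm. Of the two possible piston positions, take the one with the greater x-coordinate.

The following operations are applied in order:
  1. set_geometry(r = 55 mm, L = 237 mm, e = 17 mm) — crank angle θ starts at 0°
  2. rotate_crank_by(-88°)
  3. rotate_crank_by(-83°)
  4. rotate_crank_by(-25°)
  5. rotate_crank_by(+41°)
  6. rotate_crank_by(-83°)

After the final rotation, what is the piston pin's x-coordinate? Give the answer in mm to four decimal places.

205.9934

set_geometry: r = 55 mm, L = 237 mm, e = 17 mm; θ ← 0°
rotate_crank_by(-88°): θ ← 0° -88° = -88°
rotate_crank_by(-83°): θ ← -88° -83° = -171°
rotate_crank_by(-25°): θ ← -171° -25° = -196°
rotate_crank_by(+41°): θ ← -196° +41° = -155°
rotate_crank_by(-83°): θ ← -155° -83° = -238°
crank pin P = (r cos θ, r sin θ) = (-29.145560, 46.642645)
h = r sin θ − e = 46.642645 − 17 = 29.642645
x = r cos θ + √(L² − h²) = -29.145560 + √(56169.0 − 878.6864) = -29.145560 + 235.138924 = 205.993364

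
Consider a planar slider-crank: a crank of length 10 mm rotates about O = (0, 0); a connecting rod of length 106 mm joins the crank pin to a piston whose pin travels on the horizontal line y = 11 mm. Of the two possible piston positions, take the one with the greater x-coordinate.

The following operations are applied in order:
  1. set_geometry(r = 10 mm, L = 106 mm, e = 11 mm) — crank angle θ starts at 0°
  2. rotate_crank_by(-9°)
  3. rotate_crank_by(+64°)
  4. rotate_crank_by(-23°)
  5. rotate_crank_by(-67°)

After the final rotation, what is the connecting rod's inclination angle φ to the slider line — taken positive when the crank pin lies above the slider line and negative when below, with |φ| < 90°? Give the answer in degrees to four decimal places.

-9.0841

set_geometry: r = 10 mm, L = 106 mm, e = 11 mm; θ ← 0°
rotate_crank_by(-9°): θ ← 0° -9° = -9°
rotate_crank_by(+64°): θ ← -9° +64° = 55°
rotate_crank_by(-23°): θ ← 55° -23° = 32°
rotate_crank_by(-67°): θ ← 32° -67° = -35°
crank pin P = (r cos θ, r sin θ) = (8.191520, -5.735764)
h = r sin θ − e = -5.735764 − 11 = -16.735764
sin φ = h / L = -16.735764 / 106 = -0.15788457
φ = arcsin(-0.15788457) = -9.084130°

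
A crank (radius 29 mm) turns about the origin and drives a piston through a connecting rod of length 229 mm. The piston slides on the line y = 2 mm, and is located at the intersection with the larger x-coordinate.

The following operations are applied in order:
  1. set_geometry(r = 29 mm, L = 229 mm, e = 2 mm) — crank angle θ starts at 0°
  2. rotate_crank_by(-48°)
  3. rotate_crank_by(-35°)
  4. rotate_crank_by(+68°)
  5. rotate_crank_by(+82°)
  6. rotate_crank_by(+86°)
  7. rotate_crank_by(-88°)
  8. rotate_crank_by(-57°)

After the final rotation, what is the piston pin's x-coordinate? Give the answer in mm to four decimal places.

257.7087

set_geometry: r = 29 mm, L = 229 mm, e = 2 mm; θ ← 0°
rotate_crank_by(-48°): θ ← 0° -48° = -48°
rotate_crank_by(-35°): θ ← -48° -35° = -83°
rotate_crank_by(+68°): θ ← -83° +68° = -15°
rotate_crank_by(+82°): θ ← -15° +82° = 67°
rotate_crank_by(+86°): θ ← 67° +86° = 153°
rotate_crank_by(-88°): θ ← 153° -88° = 65°
rotate_crank_by(-57°): θ ← 65° -57° = 8°
crank pin P = (r cos θ, r sin θ) = (28.717774, 4.036020)
h = r sin θ − e = 4.036020 − 2 = 2.036020
x = r cos θ + √(L² − h²) = 28.717774 + √(52441.0 − 4.1454) = 28.717774 + 228.990949 = 257.708723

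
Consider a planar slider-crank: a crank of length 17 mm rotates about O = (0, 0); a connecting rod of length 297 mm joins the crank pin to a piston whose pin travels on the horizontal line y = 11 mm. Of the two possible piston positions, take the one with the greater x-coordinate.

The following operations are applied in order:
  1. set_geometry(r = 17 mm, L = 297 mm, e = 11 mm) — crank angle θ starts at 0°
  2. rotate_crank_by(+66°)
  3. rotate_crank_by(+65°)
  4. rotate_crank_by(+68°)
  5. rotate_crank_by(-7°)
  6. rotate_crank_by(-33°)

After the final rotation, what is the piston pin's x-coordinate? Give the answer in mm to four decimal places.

set_geometry: r = 17 mm, L = 297 mm, e = 11 mm; θ ← 0°
rotate_crank_by(+66°): θ ← 0° +66° = 66°
rotate_crank_by(+65°): θ ← 66° +65° = 131°
rotate_crank_by(+68°): θ ← 131° +68° = 199°
rotate_crank_by(-7°): θ ← 199° -7° = 192°
rotate_crank_by(-33°): θ ← 192° -33° = 159°
crank pin P = (r cos θ, r sin θ) = (-15.870867, 6.092255)
h = r sin θ − e = 6.092255 − 11 = -4.907745
x = r cos θ + √(L² − h²) = -15.870867 + √(88209.0 − 24.0860) = -15.870867 + 296.959448 = 281.088581

281.0886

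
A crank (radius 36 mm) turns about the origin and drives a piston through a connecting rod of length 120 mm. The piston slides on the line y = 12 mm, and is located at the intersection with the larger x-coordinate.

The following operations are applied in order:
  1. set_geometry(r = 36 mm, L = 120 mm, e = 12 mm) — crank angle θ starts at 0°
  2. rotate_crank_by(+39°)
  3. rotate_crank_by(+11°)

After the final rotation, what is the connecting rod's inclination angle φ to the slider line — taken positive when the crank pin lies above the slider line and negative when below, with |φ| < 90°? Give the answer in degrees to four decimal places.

set_geometry: r = 36 mm, L = 120 mm, e = 12 mm; θ ← 0°
rotate_crank_by(+39°): θ ← 0° +39° = 39°
rotate_crank_by(+11°): θ ← 39° +11° = 50°
crank pin P = (r cos θ, r sin θ) = (23.140354, 27.577600)
h = r sin θ − e = 27.577600 − 12 = 15.577600
sin φ = h / L = 15.577600 / 120 = 0.12981333
φ = arcsin(0.12981333) = 7.458806°

7.4588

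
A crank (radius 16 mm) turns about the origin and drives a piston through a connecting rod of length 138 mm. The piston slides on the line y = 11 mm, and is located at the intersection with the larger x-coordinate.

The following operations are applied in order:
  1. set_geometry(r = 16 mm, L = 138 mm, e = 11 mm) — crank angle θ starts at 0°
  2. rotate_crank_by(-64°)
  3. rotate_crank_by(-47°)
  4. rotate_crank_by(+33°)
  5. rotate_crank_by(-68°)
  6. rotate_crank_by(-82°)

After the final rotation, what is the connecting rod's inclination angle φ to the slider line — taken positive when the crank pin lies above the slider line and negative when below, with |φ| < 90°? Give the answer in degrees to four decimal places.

0.3697

set_geometry: r = 16 mm, L = 138 mm, e = 11 mm; θ ← 0°
rotate_crank_by(-64°): θ ← 0° -64° = -64°
rotate_crank_by(-47°): θ ← -64° -47° = -111°
rotate_crank_by(+33°): θ ← -111° +33° = -78°
rotate_crank_by(-68°): θ ← -78° -68° = -146°
rotate_crank_by(-82°): θ ← -146° -82° = -228°
crank pin P = (r cos θ, r sin θ) = (-10.706090, 11.890317)
h = r sin θ − e = 11.890317 − 11 = 0.890317
sin φ = h / L = 0.890317 / 138 = 0.00645157
φ = arcsin(0.00645157) = 0.369651°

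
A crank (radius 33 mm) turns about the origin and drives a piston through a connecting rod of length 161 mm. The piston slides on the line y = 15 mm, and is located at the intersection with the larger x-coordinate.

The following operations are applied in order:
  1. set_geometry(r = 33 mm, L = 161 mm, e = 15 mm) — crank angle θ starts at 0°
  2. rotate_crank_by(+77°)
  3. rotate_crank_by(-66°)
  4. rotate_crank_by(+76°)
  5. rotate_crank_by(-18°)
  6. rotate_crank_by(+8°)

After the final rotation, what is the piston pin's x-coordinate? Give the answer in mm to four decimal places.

167.5069

set_geometry: r = 33 mm, L = 161 mm, e = 15 mm; θ ← 0°
rotate_crank_by(+77°): θ ← 0° +77° = 77°
rotate_crank_by(-66°): θ ← 77° -66° = 11°
rotate_crank_by(+76°): θ ← 11° +76° = 87°
rotate_crank_by(-18°): θ ← 87° -18° = 69°
rotate_crank_by(+8°): θ ← 69° +8° = 77°
crank pin P = (r cos θ, r sin θ) = (7.423385, 32.154212)
h = r sin θ − e = 32.154212 − 15 = 17.154212
x = r cos θ + √(L² − h²) = 7.423385 + √(25921.0 − 294.2670) = 7.423385 + 160.083519 = 167.506904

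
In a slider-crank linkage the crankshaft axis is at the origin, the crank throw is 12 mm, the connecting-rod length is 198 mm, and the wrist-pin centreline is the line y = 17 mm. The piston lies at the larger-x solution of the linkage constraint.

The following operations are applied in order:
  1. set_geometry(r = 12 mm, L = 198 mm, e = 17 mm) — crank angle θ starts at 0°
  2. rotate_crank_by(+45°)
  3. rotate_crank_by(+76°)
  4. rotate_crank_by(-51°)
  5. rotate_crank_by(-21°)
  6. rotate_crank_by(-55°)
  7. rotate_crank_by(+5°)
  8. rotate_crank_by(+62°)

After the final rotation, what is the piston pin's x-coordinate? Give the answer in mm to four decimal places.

set_geometry: r = 12 mm, L = 198 mm, e = 17 mm; θ ← 0°
rotate_crank_by(+45°): θ ← 0° +45° = 45°
rotate_crank_by(+76°): θ ← 45° +76° = 121°
rotate_crank_by(-51°): θ ← 121° -51° = 70°
rotate_crank_by(-21°): θ ← 70° -21° = 49°
rotate_crank_by(-55°): θ ← 49° -55° = -6°
rotate_crank_by(+5°): θ ← -6° +5° = -1°
rotate_crank_by(+62°): θ ← -1° +62° = 61°
crank pin P = (r cos θ, r sin θ) = (5.817715, 10.495436)
h = r sin θ − e = 10.495436 − 17 = -6.504564
x = r cos θ + √(L² − h²) = 5.817715 + √(39204.0 − 42.3093) = 5.817715 + 197.893129 = 203.710845

203.7108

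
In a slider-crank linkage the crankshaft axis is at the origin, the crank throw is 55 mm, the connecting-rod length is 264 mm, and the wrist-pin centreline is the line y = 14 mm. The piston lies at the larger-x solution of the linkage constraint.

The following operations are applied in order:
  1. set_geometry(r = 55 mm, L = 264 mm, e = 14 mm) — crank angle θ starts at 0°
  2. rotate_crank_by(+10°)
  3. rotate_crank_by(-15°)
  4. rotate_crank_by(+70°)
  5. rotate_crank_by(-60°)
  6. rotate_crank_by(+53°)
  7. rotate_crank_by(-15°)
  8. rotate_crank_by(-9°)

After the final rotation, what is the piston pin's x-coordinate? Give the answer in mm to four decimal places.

set_geometry: r = 55 mm, L = 264 mm, e = 14 mm; θ ← 0°
rotate_crank_by(+10°): θ ← 0° +10° = 10°
rotate_crank_by(-15°): θ ← 10° -15° = -5°
rotate_crank_by(+70°): θ ← -5° +70° = 65°
rotate_crank_by(-60°): θ ← 65° -60° = 5°
rotate_crank_by(+53°): θ ← 5° +53° = 58°
rotate_crank_by(-15°): θ ← 58° -15° = 43°
rotate_crank_by(-9°): θ ← 43° -9° = 34°
crank pin P = (r cos θ, r sin θ) = (45.597066, 30.755610)
h = r sin θ − e = 30.755610 − 14 = 16.755610
x = r cos θ + √(L² − h²) = 45.597066 + √(69696.0 − 280.7505) = 45.597066 + 263.467739 = 309.064806

309.0648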